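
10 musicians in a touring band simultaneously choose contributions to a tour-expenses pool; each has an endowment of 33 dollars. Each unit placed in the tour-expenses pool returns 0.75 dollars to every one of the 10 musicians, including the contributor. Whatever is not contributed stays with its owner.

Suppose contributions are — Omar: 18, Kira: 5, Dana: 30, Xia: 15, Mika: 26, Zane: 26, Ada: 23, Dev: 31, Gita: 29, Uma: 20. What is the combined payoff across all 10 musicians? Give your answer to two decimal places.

Total contributed: 18 + 5 + 30 + 15 + 26 + 26 + 23 + 31 + 29 + 20 = 223; total kept: 10 × 33 − 223 = 107.
The tour-expenses pool pays out 0.75 × 10 × 223 = 1672.50 in aggregate.
Group total = 107 + 1672.50 = 1779.50.

1779.50 dollars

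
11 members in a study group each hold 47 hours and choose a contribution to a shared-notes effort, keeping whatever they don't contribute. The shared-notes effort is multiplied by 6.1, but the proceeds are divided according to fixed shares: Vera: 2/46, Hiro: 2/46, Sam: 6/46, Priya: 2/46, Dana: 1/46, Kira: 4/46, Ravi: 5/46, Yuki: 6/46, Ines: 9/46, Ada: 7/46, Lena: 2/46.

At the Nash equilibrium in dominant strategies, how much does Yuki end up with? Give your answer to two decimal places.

Each unit j contributes comes back to j as 6.1 × (j's share), so j prefers to contribute only if that share exceeds 1/6.1 = 0.1639; otherwise keeping the unit dominates.
Ines alone (share 9/46) is above the threshold, contributing 47; the remaining 10 contribute 0. Total contributed: 47.
Yuki keeps 47 and receives 6.1 × 47 × 6/46 = 37.40 from the shared-notes effort, for a payoff of 84.40.

84.40 hours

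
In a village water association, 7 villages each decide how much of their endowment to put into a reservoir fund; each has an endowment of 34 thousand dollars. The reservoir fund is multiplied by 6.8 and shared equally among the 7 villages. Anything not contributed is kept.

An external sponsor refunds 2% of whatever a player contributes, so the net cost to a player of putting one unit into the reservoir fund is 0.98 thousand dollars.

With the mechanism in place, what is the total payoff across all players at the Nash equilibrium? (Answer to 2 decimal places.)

238.00 thousand dollars

Even with the mechanism, each unit contributed returns only (6.8/7) / 0.98 = 0.9913 per unit of net cost, so contributing nothing is still dominant.
At the Nash equilibrium no one contributes; group total payoff = 7 × 34 = 238.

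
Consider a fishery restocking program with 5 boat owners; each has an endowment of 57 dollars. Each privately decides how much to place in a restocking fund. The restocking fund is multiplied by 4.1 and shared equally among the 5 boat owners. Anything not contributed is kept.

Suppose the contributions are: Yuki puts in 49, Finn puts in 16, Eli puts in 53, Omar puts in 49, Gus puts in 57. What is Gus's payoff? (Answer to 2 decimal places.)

183.68 dollars

Total contributed: 49 + 16 + 53 + 49 + 57 = 224.
Each receives 4.1 × 224 / 5 = 183.68 from the restocking fund.
Gus keeps 57 − 57 = 0, so Gus's payoff is 0 + 183.68 = 183.68.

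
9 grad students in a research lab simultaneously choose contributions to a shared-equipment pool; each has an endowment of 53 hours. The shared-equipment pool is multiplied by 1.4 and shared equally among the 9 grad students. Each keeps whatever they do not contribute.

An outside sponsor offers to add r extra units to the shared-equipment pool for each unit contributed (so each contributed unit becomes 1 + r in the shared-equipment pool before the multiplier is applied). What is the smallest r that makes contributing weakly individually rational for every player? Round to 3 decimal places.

5.429

With matching at rate r, one contributed unit becomes (1 + r) in the shared-equipment pool and returns 1.4 × (1 + r) / 9 to the contributor.
Setting this equal to 1: 1 + r = 9/1.4 = 6.4286.
So the minimum matching rate is r = 6.4286 − 1 = 5.429.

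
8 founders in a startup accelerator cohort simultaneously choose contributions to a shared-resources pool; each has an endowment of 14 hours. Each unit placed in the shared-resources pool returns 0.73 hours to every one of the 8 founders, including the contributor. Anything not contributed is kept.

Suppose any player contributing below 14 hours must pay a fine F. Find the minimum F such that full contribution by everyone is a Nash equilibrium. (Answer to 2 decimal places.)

3.78 hours

Given the others contribute fully, the best deviation is to contribute 0 (any partial contribution still incurs the fine and gives up units whose private return 0.73 is below 1).
Deviating from 14 to 0 saves 14 hours but forfeits the deviator's share of the drop in the shared-resources pool: 0.73 × 14 = 10.22.
So the deviation gain is 14 − 10.22 = 3.78, and the fine must be at least 3.78 hours to wipe it out.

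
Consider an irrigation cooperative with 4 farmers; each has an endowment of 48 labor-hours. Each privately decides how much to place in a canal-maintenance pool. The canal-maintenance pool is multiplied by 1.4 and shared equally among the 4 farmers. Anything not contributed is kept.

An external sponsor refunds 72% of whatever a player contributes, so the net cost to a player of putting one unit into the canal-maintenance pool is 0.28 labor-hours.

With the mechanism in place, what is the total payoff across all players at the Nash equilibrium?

407.04 labor-hours

Under the mechanism each unit contributed yields (1.4/4) / 0.28 = 1.2500 back to its contributor per unit of net cost, which exceeds 1, making full contribution the dominant choice for everyone.
So the Nash equilibrium is full contribution by all 4; the group earns 4 × (48 × 0.72 + 1.4 × 48) = 407.04.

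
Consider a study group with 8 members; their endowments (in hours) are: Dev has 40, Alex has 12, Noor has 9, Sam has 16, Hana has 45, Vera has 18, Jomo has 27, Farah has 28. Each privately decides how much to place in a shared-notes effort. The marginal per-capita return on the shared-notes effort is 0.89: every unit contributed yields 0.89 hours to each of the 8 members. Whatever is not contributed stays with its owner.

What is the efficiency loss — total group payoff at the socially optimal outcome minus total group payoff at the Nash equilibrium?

The private return per contributed unit is 0.89 < 1 for everyone, so the Nash equilibrium is zero contribution and the group total is Σ E_j = 40 + 12 + 9 + 16 + 45 + 18 + 27 + 28 = 195.
Each contributed unit returns 7.120 to the group, so the social optimum is full contribution by everyone: group total = 7.120 × 195 = 1388.40.
Efficiency loss = (7.120 − 1) × 195 = 1193.40.

1193.40 hours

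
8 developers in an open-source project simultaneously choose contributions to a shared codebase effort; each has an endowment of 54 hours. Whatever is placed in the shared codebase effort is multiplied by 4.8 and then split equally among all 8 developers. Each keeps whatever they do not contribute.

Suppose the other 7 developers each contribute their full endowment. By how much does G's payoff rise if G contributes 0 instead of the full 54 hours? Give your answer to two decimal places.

Switching from a contribution of 54 to 0 lets G keep an extra 54 hours, but lowers the shared codebase effort by 54, which costs G their own share of that drop: 4.8/8 × 54 = 32.40.
Net gain = 54 − 32.40 = 21.60. The private return per contributed unit (0.6000) is below 1, so free-riding is indeed the best response regardless of what the others do.

21.60 hours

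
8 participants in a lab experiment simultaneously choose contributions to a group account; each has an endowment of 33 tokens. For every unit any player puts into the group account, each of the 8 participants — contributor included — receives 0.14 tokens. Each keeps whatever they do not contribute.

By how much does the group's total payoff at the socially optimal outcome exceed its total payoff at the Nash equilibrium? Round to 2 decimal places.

31.68 tokens

The private return per contributed unit is 0.14 < 1, so contributing 0 is dominant for every player. At the Nash equilibrium everyone keeps their 33, and the group total is 8 × 33 = 264.
Each contributed unit returns 1.120 to the group as a whole (0.14 to each of 8 players), which exceeds 1, so the social optimum is full contribution: group total = 1.120 × 264 = 295.68.
Efficiency loss = 295.68 − 264 = 31.68.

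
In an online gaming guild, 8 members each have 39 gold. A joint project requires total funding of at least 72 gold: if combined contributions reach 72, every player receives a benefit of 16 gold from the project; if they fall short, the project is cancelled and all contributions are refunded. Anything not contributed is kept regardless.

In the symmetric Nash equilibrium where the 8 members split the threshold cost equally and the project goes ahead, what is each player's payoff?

Equal share of the threshold: 72/8 = 9.
At this profile no one gains by cutting their contribution: any cut drops the total below 72, the project is cancelled, contributions are refunded, and the deviator ends with 39, which is less than 39 − 9 + 16 = 46. Contributing more than 9 just wastes the excess. So contributing exactly 9 is a best response.
Each player's payoff: 39 − 9 + 16 = 46.

46 gold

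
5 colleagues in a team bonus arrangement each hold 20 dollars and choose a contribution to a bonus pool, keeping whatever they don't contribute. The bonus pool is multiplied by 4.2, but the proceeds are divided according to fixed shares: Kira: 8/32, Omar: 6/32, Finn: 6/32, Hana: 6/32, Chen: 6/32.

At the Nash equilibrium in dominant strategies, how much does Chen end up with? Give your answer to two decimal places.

35.75 dollars

For player j, contributing a unit is worthwhile iff 4.2 × (j's share) ≥ 1, i.e. iff j's share is at least 0.2381.
The only share above 0.2381 is Kira's 8/32, contributing 20; the remaining 4 contribute 0. Total contributed: 20.
Chen keeps 20 and receives 4.2 × 20 × 6/32 = 15.75 from the bonus pool, for a payoff of 35.75.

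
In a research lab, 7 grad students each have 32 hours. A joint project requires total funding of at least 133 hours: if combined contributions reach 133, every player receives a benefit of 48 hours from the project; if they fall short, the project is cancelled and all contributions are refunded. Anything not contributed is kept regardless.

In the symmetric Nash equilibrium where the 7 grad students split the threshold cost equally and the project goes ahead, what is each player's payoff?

Equal share of the threshold: 133/7 = 19.
At this profile no one gains by cutting their contribution: any cut drops the total below 133, the project is cancelled, contributions are refunded, and the deviator ends with 32, which is less than 32 − 19 + 48 = 61. Contributing more than 19 just wastes the excess. So contributing exactly 19 is a best response.
Each player's payoff: 32 − 19 + 48 = 61.

61 hours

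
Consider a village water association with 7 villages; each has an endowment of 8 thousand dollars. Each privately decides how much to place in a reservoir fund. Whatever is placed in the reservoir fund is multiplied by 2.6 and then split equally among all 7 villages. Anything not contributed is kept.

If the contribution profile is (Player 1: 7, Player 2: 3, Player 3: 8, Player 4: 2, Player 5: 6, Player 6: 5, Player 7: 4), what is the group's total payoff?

Total contributed: 7 + 3 + 8 + 2 + 6 + 5 + 4 = 35; total kept: 7 × 8 − 35 = 21.
The reservoir fund pays out 2.6 × 35 = 91.00 in aggregate.
Group total = 21 + 91.00 = 112.00.

112.00 thousand dollars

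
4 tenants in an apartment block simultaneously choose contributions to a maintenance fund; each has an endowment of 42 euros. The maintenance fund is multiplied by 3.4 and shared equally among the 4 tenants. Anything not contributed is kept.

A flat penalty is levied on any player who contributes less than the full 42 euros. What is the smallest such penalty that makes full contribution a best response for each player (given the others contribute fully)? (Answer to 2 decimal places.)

Given the others contribute fully, the best deviation is to contribute 0 (any partial contribution still incurs the fine and gives up units whose private return 0.8500 is below 1).
Deviating from 42 to 0 saves 42 euros but forfeits the deviator's share of the drop in the maintenance fund: 3.4/4 × 42 = 35.70.
So the deviation gain is 42 − 35.70 = 6.30, and the fine must be at least 6.30 euros to wipe it out.

6.30 euros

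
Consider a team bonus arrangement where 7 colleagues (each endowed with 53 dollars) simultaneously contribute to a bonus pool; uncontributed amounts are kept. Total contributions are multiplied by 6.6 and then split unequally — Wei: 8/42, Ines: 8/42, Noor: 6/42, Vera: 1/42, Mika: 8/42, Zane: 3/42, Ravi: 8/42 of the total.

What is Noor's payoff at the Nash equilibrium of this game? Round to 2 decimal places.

252.89 dollars

For player j, contributing a unit is worthwhile iff 6.6 × (j's share) ≥ 1, i.e. iff j's share is at least 0.1515.
The shares above 0.1515 belong to Wei, Ines, Mika and Ravi, contributing 53 each; the remaining 3 contribute 0. Total contributed: 212.
Noor keeps 53 and receives 6.6 × 212 × 6/42 = 199.89 from the bonus pool, for a payoff of 252.89.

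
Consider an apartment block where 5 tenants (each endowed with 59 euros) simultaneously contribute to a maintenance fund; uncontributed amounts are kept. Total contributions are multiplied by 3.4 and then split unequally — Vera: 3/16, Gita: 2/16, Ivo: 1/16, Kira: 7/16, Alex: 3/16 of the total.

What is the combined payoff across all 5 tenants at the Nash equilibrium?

Player j's private return per contributed unit is 3.4 × (j's share). Contributing is weakly dominant for j when that share is at least 1/3.4 = 0.2941, and contributing 0 is dominant otherwise.
Only Kira (7/16) clears that bar, contributing 59; the remaining 4 contribute 0. Total contributed: 59.
The maintenance fund pays out 3.4 × 59 = 200.60 in total (split across the unequal shares, but the aggregate is all that matters for the group sum).
The 4 free-riders keep 59 each, adding 236. Group total = 236 + 200.60 = 436.60.

436.60 euros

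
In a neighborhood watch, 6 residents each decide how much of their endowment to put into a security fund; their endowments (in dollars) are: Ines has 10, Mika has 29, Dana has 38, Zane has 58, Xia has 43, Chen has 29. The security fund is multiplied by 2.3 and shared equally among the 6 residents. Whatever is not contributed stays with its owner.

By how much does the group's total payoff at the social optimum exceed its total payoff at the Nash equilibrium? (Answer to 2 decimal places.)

The private return per contributed unit is 2.3/6 = 0.3833 < 1 for every player regardless of endowment, so the Nash equilibrium is zero contribution and the group total is Σ E_j = 10 + 29 + 38 + 58 + 43 + 29 = 207.
Each contributed unit returns 2.300 to the group, so the social optimum is full contribution by everyone: group total = 2.300 × 207 = 476.10.
Efficiency loss = (2.300 − 1) × 207 = 269.10.

269.10 dollars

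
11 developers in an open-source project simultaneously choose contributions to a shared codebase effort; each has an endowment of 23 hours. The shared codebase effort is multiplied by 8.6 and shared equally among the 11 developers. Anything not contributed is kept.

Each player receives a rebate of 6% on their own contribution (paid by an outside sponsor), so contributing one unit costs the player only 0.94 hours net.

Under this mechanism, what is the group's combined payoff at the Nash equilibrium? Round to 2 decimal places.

The effective private return is (8.6/11) / 0.94 = 0.8317, which is still under 1, so the mechanism doesn't change anyone's dominant strategy: zero contribution.
At the Nash equilibrium no one contributes; group total payoff = 11 × 23 = 253.

253.00 hours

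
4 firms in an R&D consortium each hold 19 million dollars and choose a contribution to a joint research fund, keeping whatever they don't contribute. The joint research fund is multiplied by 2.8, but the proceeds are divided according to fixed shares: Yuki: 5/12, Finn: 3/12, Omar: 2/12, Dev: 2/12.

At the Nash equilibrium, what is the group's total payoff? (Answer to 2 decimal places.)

For player j, contributing a unit is worthwhile iff 2.8 × (j's share) ≥ 1, i.e. iff j's share is at least 0.3571.
Only Yuki (5/12) clears that bar, contributing 19; the remaining 3 contribute 0. Total contributed: 19.
The joint research fund pays out 2.8 × 19 = 53.20 in total (split across the unequal shares, but the aggregate is all that matters for the group sum).
The 3 free-riders keep 19 each, adding 57. Group total = 57 + 53.20 = 110.20.

110.20 million dollars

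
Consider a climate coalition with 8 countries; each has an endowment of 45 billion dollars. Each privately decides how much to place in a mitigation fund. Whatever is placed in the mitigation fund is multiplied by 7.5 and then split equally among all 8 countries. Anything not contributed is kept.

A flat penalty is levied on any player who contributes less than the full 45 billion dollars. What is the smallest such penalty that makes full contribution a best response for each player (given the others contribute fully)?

Given the others contribute fully, the best deviation is to contribute 0 (any partial contribution still incurs the fine and gives up units whose private return 0.9375 is below 1).
Deviating from 45 to 0 saves 45 billion dollars but forfeits the deviator's share of the drop in the mitigation fund: 7.5/8 × 45 = 42.19.
So the deviation gain is 45 − 42.19 = 2.81, and the fine must be at least 2.81 billion dollars to wipe it out.

2.81 billion dollars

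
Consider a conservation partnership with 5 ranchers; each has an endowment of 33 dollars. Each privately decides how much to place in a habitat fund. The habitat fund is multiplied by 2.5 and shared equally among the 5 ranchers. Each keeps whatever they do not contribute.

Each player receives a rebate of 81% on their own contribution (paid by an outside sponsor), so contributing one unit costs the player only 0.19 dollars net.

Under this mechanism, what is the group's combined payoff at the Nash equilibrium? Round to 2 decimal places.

The effective private return per unit is now (2.5/5) / 0.19 = 2.6316 > 1, so every player's dominant strategy flips to full contribution.
At the Nash equilibrium everyone contributes 33. Group total payoff = 5 × (33 × 0.81 + 2.5 × 33) = 546.15.

546.15 dollars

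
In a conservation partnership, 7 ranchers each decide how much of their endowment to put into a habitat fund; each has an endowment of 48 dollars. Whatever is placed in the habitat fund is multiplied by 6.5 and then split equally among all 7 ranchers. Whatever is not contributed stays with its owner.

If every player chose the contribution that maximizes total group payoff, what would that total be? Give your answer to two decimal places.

Each contributed unit returns 6.500 to the group as a whole (0.9286 to each of 7 players), which exceeds 1, so the social optimum is full contribution: group total = 6.500 × 336 = 2184.00.

2184.00 dollars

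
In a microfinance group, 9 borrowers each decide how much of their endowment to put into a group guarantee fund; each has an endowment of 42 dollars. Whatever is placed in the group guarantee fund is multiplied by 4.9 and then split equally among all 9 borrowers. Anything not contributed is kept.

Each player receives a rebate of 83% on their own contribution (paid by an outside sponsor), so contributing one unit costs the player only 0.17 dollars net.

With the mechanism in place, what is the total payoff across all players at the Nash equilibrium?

With the mechanism, a contributed unit returns (4.9/9) / 0.17 = 3.2026 per unit of net cost to the contributor — now above 1 — so contributing fully is weakly dominant for every player.
So the Nash equilibrium is full contribution by all 9; the group earns 9 × (42 × 0.83 + 4.9 × 42) = 2165.94.

2165.94 dollars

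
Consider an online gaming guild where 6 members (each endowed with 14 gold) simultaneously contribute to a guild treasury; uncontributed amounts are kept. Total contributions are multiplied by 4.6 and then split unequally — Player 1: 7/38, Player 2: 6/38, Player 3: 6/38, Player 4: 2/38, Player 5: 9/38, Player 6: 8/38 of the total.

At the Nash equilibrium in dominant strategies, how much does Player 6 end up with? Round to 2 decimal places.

27.56 gold

Player j's private return per contributed unit is 4.6 × (j's share). Contributing is weakly dominant for j when that share is at least 1/4.6 = 0.2174, and contributing 0 is dominant otherwise.
Player 5 alone (share 9/38) is above the threshold, contributing 14; the remaining 5 contribute 0. Total contributed: 14.
Player 6 keeps 14 and receives 4.6 × 14 × 8/38 = 13.56 from the guild treasury, for a payoff of 27.56.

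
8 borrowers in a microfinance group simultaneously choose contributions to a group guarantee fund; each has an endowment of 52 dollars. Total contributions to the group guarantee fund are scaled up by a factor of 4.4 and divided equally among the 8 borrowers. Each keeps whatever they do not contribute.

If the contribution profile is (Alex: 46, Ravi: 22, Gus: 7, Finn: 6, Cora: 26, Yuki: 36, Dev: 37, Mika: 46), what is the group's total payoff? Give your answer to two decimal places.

1184.40 dollars

Total contributed: 46 + 22 + 7 + 6 + 26 + 36 + 37 + 46 = 226; total kept: 8 × 52 − 226 = 190.
The group guarantee fund pays out 4.4 × 226 = 994.40 in aggregate.
Group total = 190 + 994.40 = 1184.40.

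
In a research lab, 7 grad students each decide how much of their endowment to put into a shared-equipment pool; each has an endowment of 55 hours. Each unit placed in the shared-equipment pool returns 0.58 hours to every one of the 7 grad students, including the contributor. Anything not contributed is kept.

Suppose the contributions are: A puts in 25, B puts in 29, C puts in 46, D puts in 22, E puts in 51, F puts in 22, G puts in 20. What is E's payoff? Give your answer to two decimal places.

128.70 hours

Total contributed: 25 + 29 + 46 + 22 + 51 + 22 + 20 = 215.
Each receives 0.58 × 215 = 124.70 from the shared-equipment pool.
E keeps 55 − 51 = 4, so E's payoff is 4 + 124.70 = 128.70.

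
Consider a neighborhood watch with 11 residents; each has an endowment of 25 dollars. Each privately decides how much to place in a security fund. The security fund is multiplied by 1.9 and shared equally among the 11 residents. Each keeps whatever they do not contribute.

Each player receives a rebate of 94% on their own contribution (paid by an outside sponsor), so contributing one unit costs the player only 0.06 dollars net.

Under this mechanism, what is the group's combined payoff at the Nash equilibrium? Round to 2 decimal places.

781.00 dollars

With the mechanism, a contributed unit returns (1.9/11) / 0.06 = 2.8788 per unit of net cost to the contributor — now above 1 — so contributing fully is weakly dominant for every player.
At the Nash equilibrium everyone contributes 25. Group total payoff = 11 × (25 × 0.94 + 1.9 × 25) = 781.00.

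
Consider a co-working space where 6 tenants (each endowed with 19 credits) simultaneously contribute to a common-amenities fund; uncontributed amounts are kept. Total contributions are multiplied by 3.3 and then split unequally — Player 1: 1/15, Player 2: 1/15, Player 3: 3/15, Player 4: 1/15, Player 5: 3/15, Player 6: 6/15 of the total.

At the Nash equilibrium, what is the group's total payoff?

157.70 credits

A player with share s gets back 3.3·s per unit contributed, so full contribution is dominant for anyone with s > 1/3.3 = 0.3030 and zero contribution is dominant for anyone below.
The only share above 0.3030 is Player 6's 6/15, contributing 19; the remaining 5 contribute 0. Total contributed: 19.
The common-amenities fund pays out 3.3 × 19 = 62.70 in total (split across the unequal shares, but the aggregate is all that matters for the group sum).
The 5 free-riders keep 19 each, adding 95. Group total = 95 + 62.70 = 157.70.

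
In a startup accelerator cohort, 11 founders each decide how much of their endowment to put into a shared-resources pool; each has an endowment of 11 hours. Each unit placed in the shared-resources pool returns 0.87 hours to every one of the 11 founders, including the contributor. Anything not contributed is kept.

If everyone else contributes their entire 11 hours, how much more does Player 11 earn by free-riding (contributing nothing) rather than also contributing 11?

Switching from a contribution of 11 to 0 lets Player 11 keep an extra 11 hours, but lowers the shared-resources pool by 11, which costs Player 11 their own share of that drop: 0.87 × 11 = 9.57.
Net gain = 11 − 9.57 = 1.43. The private return per contributed unit (0.87) is below 1, so free-riding is indeed the best response regardless of what the others do.

1.43 hours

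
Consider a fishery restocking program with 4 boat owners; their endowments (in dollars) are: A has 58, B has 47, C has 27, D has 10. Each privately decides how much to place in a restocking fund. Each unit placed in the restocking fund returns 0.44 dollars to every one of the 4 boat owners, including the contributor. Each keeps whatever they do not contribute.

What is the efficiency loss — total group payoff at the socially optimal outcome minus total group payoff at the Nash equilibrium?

The private return per contributed unit is 0.44 < 1 for everyone, so the Nash equilibrium is zero contribution and the group total is Σ E_j = 58 + 47 + 27 + 10 = 142.
Each contributed unit returns 1.760 to the group, so the social optimum is full contribution by everyone: group total = 1.760 × 142 = 249.92.
Efficiency loss = (1.760 − 1) × 142 = 107.92.

107.92 dollars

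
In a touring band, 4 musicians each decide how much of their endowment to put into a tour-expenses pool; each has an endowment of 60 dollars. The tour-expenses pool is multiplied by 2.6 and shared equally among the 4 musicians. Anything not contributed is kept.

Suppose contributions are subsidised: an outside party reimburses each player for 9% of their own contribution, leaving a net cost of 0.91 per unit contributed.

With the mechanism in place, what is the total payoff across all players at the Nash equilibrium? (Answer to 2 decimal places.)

The effective private return is (2.6/4) / 0.91 = 0.7143, which is still under 1, so the mechanism doesn't change anyone's dominant strategy: zero contribution.
Everyone keeps their endowment and the group total is 4 × 60 = 240.

240.00 dollars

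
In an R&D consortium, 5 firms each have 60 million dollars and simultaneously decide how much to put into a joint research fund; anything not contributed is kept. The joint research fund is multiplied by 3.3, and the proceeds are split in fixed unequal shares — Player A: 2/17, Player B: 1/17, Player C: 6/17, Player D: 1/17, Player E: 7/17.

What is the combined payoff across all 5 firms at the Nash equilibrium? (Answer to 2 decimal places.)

Player j's private return per contributed unit is 3.3 × (j's share). Contributing is weakly dominant for j when that share is at least 1/3.3 = 0.3030, and contributing 0 is dominant otherwise.
Player C and Player E clear that bar, contributing 60 each; the remaining 3 contribute 0. Total contributed: 120.
The joint research fund pays out 3.3 × 120 = 396.00 in total (split across the unequal shares, but the aggregate is all that matters for the group sum).
The 3 free-riders keep 60 each, adding 180. Group total = 180 + 396.00 = 576.00.

576.00 million dollars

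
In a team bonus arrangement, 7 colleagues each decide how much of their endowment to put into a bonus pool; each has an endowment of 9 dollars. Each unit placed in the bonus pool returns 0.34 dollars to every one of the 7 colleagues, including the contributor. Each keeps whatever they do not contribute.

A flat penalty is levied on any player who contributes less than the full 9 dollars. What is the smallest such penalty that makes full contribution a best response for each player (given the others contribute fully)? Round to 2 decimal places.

Given the others contribute fully, the best deviation is to contribute 0 (any partial contribution still incurs the fine and gives up units whose private return 0.34 is below 1).
Deviating from 9 to 0 saves 9 dollars but forfeits the deviator's share of the drop in the bonus pool: 0.34 × 9 = 3.06.
So the deviation gain is 9 − 3.06 = 5.94, and the fine must be at least 5.94 dollars to wipe it out.

5.94 dollars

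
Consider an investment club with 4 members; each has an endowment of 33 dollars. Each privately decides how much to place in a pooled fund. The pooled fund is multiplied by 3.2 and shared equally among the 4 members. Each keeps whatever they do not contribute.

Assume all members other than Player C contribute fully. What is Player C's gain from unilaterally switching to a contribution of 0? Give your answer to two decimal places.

Switching from a contribution of 33 to 0 lets Player C keep an extra 33 dollars, but lowers the pooled fund by 33, which costs Player C their own share of that drop: 3.2/4 × 33 = 26.40.
Net gain = 33 − 26.40 = 6.60. The private return per contributed unit (0.8000) is below 1, so free-riding is indeed the best response regardless of what the others do.

6.60 dollars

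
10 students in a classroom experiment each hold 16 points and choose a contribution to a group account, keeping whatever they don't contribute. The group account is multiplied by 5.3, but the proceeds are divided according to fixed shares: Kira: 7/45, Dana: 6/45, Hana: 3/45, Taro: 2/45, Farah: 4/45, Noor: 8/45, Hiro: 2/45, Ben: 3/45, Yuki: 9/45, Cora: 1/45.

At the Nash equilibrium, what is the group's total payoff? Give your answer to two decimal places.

A player with share s gets back 5.3·s per unit contributed, so full contribution is dominant for anyone with s > 1/5.3 = 0.1887 and zero contribution is dominant for anyone below.
Only Yuki (9/45) clears that bar, contributing 16; the remaining 9 contribute 0. Total contributed: 16.
The group account pays out 5.3 × 16 = 84.80 in total (split across the unequal shares, but the aggregate is all that matters for the group sum).
The 9 free-riders keep 16 each, adding 144. Group total = 144 + 84.80 = 228.80.

228.80 points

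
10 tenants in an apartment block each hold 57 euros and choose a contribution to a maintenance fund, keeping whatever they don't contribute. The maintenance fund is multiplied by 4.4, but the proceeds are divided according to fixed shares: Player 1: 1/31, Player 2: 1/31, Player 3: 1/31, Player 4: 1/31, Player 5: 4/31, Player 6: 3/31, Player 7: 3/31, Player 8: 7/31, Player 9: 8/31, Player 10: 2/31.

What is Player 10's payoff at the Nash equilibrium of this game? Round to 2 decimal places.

73.18 euros

A player with share s gets back 4.4·s per unit contributed, so full contribution is dominant for anyone with s > 1/4.4 = 0.2273 and zero contribution is dominant for anyone below.
The only share above 0.2273 is Player 9's 8/31, contributing 57; the remaining 9 contribute 0. Total contributed: 57.
Player 10 keeps 57 and receives 4.4 × 57 × 2/31 = 16.18 from the maintenance fund, for a payoff of 73.18.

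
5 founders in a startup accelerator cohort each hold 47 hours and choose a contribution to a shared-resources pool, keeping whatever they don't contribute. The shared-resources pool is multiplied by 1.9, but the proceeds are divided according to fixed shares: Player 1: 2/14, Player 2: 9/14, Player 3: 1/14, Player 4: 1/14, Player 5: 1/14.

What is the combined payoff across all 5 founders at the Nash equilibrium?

Player j's private return per contributed unit is 1.9 × (j's share). Contributing is weakly dominant for j when that share is at least 1/1.9 = 0.5263, and contributing 0 is dominant otherwise.
Only Player 2 (9/14) clears that bar, contributing 47; the remaining 4 contribute 0. Total contributed: 47.
The shared-resources pool pays out 1.9 × 47 = 89.30 in total (split across the unequal shares, but the aggregate is all that matters for the group sum).
The 4 free-riders keep 47 each, adding 188. Group total = 188 + 89.30 = 277.30.

277.30 hours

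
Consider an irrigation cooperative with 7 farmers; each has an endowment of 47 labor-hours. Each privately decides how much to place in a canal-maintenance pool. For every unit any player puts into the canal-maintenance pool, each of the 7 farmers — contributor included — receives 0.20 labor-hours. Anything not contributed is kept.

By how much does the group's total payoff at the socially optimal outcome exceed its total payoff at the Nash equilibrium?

The private return per contributed unit is 0.20 < 1, so contributing 0 is dominant for every player. At the Nash equilibrium everyone keeps their 47, and the group total is 7 × 47 = 329.
Each contributed unit returns 1.400 to the group as a whole (0.20 to each of 7 players), which exceeds 1, so the social optimum is full contribution: group total = 1.400 × 329 = 460.60.
Efficiency loss = 460.60 − 329 = 131.60.

131.60 labor-hours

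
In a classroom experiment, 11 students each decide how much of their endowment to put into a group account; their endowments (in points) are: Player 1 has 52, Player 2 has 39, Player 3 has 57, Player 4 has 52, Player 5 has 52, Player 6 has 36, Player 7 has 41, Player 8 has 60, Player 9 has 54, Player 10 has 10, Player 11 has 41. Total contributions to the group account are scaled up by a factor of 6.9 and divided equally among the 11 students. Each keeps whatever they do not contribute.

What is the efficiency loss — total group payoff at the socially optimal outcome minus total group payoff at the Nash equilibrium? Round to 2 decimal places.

2914.60 points

The private return per contributed unit is 6.9/11 = 0.6273 < 1 for every player regardless of endowment, so the Nash equilibrium is zero contribution and the group total is Σ E_j = 52 + 39 + 57 + 52 + 52 + 36 + 41 + 60 + 54 + 10 + 41 = 494.
Each contributed unit returns 6.900 to the group, so the social optimum is full contribution by everyone: group total = 6.900 × 494 = 3408.60.
Efficiency loss = (6.900 − 1) × 494 = 2914.60.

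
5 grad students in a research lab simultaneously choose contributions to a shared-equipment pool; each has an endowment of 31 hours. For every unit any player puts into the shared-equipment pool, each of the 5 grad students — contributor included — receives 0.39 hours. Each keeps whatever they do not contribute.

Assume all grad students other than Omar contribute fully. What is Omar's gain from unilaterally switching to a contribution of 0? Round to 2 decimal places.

18.91 hours

Switching from a contribution of 31 to 0 lets Omar keep an extra 31 hours, but lowers the shared-equipment pool by 31, which costs Omar their own share of that drop: 0.39 × 31 = 12.09.
Net gain = 31 − 12.09 = 18.91. The private return per contributed unit (0.39) is below 1, so free-riding is indeed the best response regardless of what the others do.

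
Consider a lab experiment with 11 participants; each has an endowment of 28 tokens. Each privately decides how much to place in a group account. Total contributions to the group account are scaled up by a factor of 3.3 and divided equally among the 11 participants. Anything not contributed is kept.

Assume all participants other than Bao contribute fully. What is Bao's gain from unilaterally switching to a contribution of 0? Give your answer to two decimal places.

Switching from a contribution of 28 to 0 lets Bao keep an extra 28 tokens, but lowers the group account by 28, which costs Bao their own share of that drop: 3.3/11 × 28 = 8.40.
Net gain = 28 − 8.40 = 19.60. The private return per contributed unit (0.3000) is below 1, so free-riding is indeed the best response regardless of what the others do.

19.60 tokens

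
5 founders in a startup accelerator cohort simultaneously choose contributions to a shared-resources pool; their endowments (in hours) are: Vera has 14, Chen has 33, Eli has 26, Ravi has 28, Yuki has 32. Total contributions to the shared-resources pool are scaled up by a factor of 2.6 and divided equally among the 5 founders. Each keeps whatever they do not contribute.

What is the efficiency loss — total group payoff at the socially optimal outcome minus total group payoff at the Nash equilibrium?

The private return per contributed unit is 2.6/5 = 0.5200 < 1 for every player regardless of endowment, so the Nash equilibrium is zero contribution and the group total is Σ E_j = 14 + 33 + 26 + 28 + 32 = 133.
Each contributed unit returns 2.600 to the group, so the social optimum is full contribution by everyone: group total = 2.600 × 133 = 345.80.
Efficiency loss = (2.600 − 1) × 133 = 212.80.

212.80 hours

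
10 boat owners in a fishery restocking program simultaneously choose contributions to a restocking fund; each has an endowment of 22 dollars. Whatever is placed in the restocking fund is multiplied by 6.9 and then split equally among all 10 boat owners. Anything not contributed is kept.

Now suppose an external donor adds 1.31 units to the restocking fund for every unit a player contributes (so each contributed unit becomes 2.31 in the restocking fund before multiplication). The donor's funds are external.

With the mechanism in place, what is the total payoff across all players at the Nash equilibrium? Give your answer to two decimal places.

3506.58 dollars

Under the mechanism each unit contributed yields 6.9 × 2.31 / 10 = 1.5939 back to its contributor per unit of net cost, which exceeds 1, making full contribution the dominant choice for everyone.
At the Nash equilibrium everyone contributes 22. Group total payoff = 6.9 × 2.31 × 220 = 3506.58.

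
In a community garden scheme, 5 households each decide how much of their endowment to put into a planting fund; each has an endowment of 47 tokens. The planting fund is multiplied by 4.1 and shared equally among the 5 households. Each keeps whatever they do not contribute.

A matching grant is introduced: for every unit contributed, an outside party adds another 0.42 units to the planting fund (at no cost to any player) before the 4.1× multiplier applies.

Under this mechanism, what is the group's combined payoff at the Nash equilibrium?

With the mechanism, a contributed unit returns 4.1 × 1.42 / 5 = 1.1644 per unit of net cost to the contributor — now above 1 — so contributing fully is weakly dominant for every player.
So the Nash equilibrium is full contribution by all 5; the group earns 4.1 × 1.42 × 235 = 1368.17.

1368.17 tokens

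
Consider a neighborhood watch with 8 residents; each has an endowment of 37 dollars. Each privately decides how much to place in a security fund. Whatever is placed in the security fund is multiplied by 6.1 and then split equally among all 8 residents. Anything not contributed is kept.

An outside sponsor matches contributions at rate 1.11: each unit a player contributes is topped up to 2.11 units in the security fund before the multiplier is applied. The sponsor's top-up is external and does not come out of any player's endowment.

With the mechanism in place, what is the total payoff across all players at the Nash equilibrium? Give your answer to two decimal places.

3809.82 dollars

With the mechanism, a contributed unit returns 6.1 × 2.11 / 8 = 1.6089 per unit of net cost to the contributor — now above 1 — so contributing fully is weakly dominant for every player.
At the Nash equilibrium everyone contributes 37. Group total payoff = 6.1 × 2.11 × 296 = 3809.82.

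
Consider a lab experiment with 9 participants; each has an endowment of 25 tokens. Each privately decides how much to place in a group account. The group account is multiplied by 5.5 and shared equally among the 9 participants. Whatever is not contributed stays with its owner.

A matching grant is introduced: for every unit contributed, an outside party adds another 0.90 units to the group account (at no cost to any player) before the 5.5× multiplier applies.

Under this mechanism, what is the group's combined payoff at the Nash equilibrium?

2351.25 tokens

Under the mechanism each unit contributed yields 5.5 × 1.90 / 9 = 1.1611 back to its contributor per unit of net cost, which exceeds 1, making full contribution the dominant choice for everyone.
At the Nash equilibrium everyone contributes 25. Group total payoff = 5.5 × 1.90 × 225 = 2351.25.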